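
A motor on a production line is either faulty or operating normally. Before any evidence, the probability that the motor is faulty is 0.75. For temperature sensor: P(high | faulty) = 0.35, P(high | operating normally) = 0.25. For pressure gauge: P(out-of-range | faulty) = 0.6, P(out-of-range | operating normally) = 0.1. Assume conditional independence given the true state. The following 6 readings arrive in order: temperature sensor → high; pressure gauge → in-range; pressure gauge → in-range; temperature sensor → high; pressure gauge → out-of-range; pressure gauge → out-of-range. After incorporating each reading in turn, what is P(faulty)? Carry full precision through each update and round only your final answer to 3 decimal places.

After temperature sensor='high': P(faulty) = 0.35·0.7500 / (0.35·0.7500 + 0.25·0.2500) ≈ 0.8077
After pressure gauge='in-range': P(faulty) = 0.4·0.8077 / (0.4·0.8077 + 0.9·0.1923) ≈ 0.6512
After pressure gauge='in-range': P(faulty) = 0.4·0.6512 / (0.4·0.6512 + 0.9·0.3488) ≈ 0.4534
After temperature sensor='high': P(faulty) = 0.35·0.4534 / (0.35·0.4534 + 0.25·0.5466) ≈ 0.5374
After pressure gauge='out-of-range': P(faulty) = 0.6·0.5374 / (0.6·0.5374 + 0.1·0.4626) ≈ 0.8745
After pressure gauge='out-of-range': P(faulty) = 0.6·0.8745 / (0.6·0.8745 + 0.1·0.1255) ≈ 0.9766

0.977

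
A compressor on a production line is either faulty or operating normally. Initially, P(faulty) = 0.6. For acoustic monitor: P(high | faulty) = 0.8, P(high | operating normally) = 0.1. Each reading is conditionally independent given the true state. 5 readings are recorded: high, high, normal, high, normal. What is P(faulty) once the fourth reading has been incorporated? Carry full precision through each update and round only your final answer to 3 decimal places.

0.994

After 'high': P(faulty) = 0.8·0.6000 / (0.8·0.6000 + 0.1·0.4000) ≈ 0.9231
After 'high': P(faulty) = 0.8·0.9231 / (0.8·0.9231 + 0.1·0.0769) ≈ 0.9897
After 'normal': P(faulty) = 0.2·0.9897 / (0.2·0.9897 + 0.9·0.0103) ≈ 0.9552
After 'high': P(faulty) = 0.8·0.9552 / (0.8·0.9552 + 0.1·0.0448) ≈ 0.9942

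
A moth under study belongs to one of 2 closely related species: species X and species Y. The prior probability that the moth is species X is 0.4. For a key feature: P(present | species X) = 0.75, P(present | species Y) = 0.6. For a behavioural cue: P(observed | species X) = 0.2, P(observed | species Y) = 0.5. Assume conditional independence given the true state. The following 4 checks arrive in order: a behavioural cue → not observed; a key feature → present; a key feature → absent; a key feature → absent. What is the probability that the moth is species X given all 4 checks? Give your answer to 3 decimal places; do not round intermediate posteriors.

0.342

After a behavioural cue='not observed': P(species X) = 0.8·0.4000 / (0.8·0.4000 + 0.5·0.6000) ≈ 0.5161
After a key feature='present': P(species X) = 0.75·0.5161 / (0.75·0.5161 + 0.6·0.4839) ≈ 0.5714
After a key feature='absent': P(species X) = 0.25·0.5714 / (0.25·0.5714 + 0.4·0.4286) ≈ 0.4545
After a key feature='absent': P(species X) = 0.25·0.4545 / (0.25·0.4545 + 0.4·0.5455) ≈ 0.3425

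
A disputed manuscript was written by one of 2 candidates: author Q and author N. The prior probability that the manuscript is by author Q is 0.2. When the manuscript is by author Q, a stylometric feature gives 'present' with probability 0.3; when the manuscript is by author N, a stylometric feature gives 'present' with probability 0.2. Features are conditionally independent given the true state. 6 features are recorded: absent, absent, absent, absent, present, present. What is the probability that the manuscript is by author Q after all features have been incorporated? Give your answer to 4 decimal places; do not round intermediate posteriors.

After 'absent': P(author Q) = 0.7·0.2000 / (0.7·0.2000 + 0.8·0.8000) ≈ 0.1795
After 'absent': P(author Q) = 0.7·0.1795 / (0.7·0.1795 + 0.8·0.8205) ≈ 0.1607
After 'absent': P(author Q) = 0.7·0.1607 / (0.7·0.1607 + 0.8·0.8393) ≈ 0.1435
After 'absent': P(author Q) = 0.7·0.1435 / (0.7·0.1435 + 0.8·0.8565) ≈ 0.1278
After 'present': P(author Q) = 0.3·0.1278 / (0.3·0.1278 + 0.2·0.8722) ≈ 0.1802
After 'present': P(author Q) = 0.3·0.1802 / (0.3·0.1802 + 0.2·0.8198) ≈ 0.2480

0.2480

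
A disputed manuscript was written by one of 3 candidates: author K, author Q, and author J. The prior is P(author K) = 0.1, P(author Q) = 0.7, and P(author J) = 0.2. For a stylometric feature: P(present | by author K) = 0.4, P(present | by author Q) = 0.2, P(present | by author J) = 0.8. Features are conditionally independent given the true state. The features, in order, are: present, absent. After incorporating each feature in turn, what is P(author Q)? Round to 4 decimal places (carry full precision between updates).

After 'present': normaliser = 0.4·0.1000 + 0.2·0.7000 + 0.8·0.2000; P(author K) ≈ 0.1176, P(author Q) ≈ 0.4118, P(author J) ≈ 0.4706
After 'absent': normaliser = 0.6·0.1176 + 0.8·0.4118 + 0.2·0.4706; P(author K) ≈ 0.1429, P(author Q) ≈ 0.6667, P(author J) ≈ 0.1905

0.6667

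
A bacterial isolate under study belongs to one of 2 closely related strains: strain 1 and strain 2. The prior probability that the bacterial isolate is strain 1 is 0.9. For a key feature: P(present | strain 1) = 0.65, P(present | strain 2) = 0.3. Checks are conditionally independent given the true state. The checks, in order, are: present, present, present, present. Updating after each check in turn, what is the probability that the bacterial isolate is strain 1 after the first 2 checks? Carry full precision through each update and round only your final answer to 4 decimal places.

0.9769

After 'present': P(strain 1) = 0.65·0.9000 / (0.65·0.9000 + 0.3·0.1000) ≈ 0.9512
After 'present': P(strain 1) = 0.65·0.9512 / (0.65·0.9512 + 0.3·0.0488) ≈ 0.9769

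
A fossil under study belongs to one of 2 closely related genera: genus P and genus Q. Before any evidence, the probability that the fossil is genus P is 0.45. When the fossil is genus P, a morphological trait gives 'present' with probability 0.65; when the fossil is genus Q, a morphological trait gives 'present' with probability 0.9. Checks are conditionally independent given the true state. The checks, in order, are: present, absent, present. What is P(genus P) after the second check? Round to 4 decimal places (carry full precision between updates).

After 'present': P(genus P) = 0.65·0.4500 / (0.65·0.4500 + 0.9·0.5500) ≈ 0.3714
After 'absent': P(genus P) = 0.35·0.3714 / (0.35·0.3714 + 0.1·0.6286) ≈ 0.6741

0.6741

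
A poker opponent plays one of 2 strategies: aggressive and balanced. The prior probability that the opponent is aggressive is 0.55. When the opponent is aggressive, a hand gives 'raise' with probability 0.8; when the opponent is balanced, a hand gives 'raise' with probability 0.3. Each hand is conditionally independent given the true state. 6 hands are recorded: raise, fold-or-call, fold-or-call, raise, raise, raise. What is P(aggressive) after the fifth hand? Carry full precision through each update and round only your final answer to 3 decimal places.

0.654

Each posterior becomes the prior for the next update.
After 'raise': P(aggressive) = 0.8·0.5500 / (0.8·0.5500 + 0.3·0.4500) ≈ 0.7652
After 'fold-or-call': P(aggressive) = 0.2·0.7652 / (0.2·0.7652 + 0.7·0.2348) ≈ 0.4822
After 'fold-or-call': P(aggressive) = 0.2·0.4822 / (0.2·0.4822 + 0.7·0.5178) ≈ 0.2101
After 'raise': P(aggressive) = 0.8·0.2101 / (0.8·0.2101 + 0.3·0.7899) ≈ 0.4150
After 'raise': P(aggressive) = 0.8·0.4150 / (0.8·0.4150 + 0.3·0.5850) ≈ 0.6542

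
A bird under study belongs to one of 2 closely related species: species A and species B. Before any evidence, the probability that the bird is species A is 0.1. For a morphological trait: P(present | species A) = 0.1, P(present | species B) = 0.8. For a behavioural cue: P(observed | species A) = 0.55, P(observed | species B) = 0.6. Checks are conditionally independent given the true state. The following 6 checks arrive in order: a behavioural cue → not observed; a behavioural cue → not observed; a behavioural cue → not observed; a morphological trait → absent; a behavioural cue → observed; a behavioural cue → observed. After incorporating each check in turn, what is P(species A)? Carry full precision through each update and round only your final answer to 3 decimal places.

0.374

After a behavioural cue='not observed': P(species A) = 0.45·0.1000 / (0.45·0.1000 + 0.4·0.9000) ≈ 0.1111
After a behavioural cue='not observed': P(species A) = 0.45·0.1111 / (0.45·0.1111 + 0.4·0.8889) ≈ 0.1233
After a behavioural cue='not observed': P(species A) = 0.45·0.1233 / (0.45·0.1233 + 0.4·0.8767) ≈ 0.1366
After a morphological trait='absent': P(species A) = 0.9·0.1366 / (0.9·0.1366 + 0.2·0.8634) ≈ 0.4159
After a behavioural cue='observed': P(species A) = 0.55·0.4159 / (0.55·0.4159 + 0.6·0.5841) ≈ 0.3949
After a behavioural cue='observed': P(species A) = 0.55·0.3949 / (0.55·0.3949 + 0.6·0.6051) ≈ 0.3743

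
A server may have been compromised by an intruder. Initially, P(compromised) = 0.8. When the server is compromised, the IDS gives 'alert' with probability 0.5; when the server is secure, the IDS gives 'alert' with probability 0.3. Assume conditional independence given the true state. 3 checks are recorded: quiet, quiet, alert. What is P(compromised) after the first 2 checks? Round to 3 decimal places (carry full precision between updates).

After 'quiet': P(compromised) = 0.5·0.8000 / (0.5·0.8000 + 0.7·0.2000) ≈ 0.7407
After 'quiet': P(compromised) = 0.5·0.7407 / (0.5·0.7407 + 0.7·0.2593) ≈ 0.6711

0.671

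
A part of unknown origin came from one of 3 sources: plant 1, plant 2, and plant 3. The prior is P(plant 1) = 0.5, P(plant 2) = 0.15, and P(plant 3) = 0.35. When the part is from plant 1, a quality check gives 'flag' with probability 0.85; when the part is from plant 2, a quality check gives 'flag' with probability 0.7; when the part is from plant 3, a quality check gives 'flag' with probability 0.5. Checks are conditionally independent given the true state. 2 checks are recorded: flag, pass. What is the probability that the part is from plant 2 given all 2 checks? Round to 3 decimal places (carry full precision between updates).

After 'flag': normaliser = 0.85·0.5000 + 0.7·0.1500 + 0.5·0.3500; P(plant 1) ≈ 0.6028, P(plant 2) ≈ 0.1489, P(plant 3) ≈ 0.2482
After 'pass': normaliser = 0.15·0.6028 + 0.3·0.1489 + 0.5·0.2482; P(plant 1) ≈ 0.3488, P(plant 2) ≈ 0.1724, P(plant 3) ≈ 0.4788

0.172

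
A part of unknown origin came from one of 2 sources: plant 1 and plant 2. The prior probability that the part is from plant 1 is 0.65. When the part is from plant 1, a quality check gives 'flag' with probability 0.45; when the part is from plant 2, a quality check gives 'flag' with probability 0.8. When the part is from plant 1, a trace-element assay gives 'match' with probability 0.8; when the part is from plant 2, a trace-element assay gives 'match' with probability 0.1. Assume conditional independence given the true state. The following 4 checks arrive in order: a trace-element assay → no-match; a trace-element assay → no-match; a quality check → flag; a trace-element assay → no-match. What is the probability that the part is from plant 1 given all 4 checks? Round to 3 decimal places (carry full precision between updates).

0.011

After a trace-element assay='no-match': P(plant 1) = 0.2·0.6500 / (0.2·0.6500 + 0.9·0.3500) ≈ 0.2921
After a trace-element assay='no-match': P(plant 1) = 0.2·0.2921 / (0.2·0.2921 + 0.9·0.7079) ≈ 0.0840
After a quality check='flag': P(plant 1) = 0.45·0.0840 / (0.45·0.0840 + 0.8·0.9160) ≈ 0.0491
After a trace-element assay='no-match': P(plant 1) = 0.2·0.0491 / (0.2·0.0491 + 0.9·0.9509) ≈ 0.0113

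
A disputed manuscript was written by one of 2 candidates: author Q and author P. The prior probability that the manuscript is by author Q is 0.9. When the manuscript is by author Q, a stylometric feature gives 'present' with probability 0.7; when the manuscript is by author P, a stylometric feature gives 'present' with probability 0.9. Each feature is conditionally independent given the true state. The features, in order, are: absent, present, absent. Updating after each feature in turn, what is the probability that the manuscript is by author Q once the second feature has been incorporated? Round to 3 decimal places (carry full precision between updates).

0.955

Each posterior becomes the prior for the next update.
After 'absent': P(author Q) = 0.3·0.9000 / (0.3·0.9000 + 0.1·0.1000) ≈ 0.9643
After 'present': P(author Q) = 0.7·0.9643 / (0.7·0.9643 + 0.9·0.0357) ≈ 0.9545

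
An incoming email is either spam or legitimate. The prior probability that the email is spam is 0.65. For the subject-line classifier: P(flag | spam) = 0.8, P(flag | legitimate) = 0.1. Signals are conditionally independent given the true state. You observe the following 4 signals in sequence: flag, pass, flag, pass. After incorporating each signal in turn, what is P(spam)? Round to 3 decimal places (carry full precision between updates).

0.854

Each posterior becomes the prior for the next update.
After 'flag': P(spam) = 0.8·0.6500 / (0.8·0.6500 + 0.1·0.3500) ≈ 0.9369
After 'pass': P(spam) = 0.2·0.9369 / (0.2·0.9369 + 0.9·0.0631) ≈ 0.7675
After 'flag': P(spam) = 0.8·0.7675 / (0.8·0.7675 + 0.1·0.2325) ≈ 0.9635
After 'pass': P(spam) = 0.2·0.9635 / (0.2·0.9635 + 0.9·0.0365) ≈ 0.8544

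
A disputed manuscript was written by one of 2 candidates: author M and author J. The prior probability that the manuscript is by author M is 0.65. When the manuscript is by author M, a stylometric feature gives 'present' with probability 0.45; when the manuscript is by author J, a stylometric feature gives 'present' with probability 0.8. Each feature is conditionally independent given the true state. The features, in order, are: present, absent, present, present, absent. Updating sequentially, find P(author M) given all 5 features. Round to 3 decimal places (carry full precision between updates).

After 'present': P(author M) = 0.45·0.6500 / (0.45·0.6500 + 0.8·0.3500) ≈ 0.5109
After 'absent': P(author M) = 0.55·0.5109 / (0.55·0.5109 + 0.2·0.4891) ≈ 0.7418
After 'present': P(author M) = 0.45·0.7418 / (0.45·0.7418 + 0.8·0.2582) ≈ 0.6177
After 'present': P(author M) = 0.45·0.6177 / (0.45·0.6177 + 0.8·0.3823) ≈ 0.4762
After 'absent': P(author M) = 0.55·0.4762 / (0.55·0.4762 + 0.2·0.5238) ≈ 0.7143

0.714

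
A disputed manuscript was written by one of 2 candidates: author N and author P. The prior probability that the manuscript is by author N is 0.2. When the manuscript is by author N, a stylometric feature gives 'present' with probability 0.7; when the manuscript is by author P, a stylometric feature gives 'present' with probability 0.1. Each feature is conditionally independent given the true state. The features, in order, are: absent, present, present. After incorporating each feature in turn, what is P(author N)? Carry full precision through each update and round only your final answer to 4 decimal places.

After 'absent': P(author N) = 0.3·0.2000 / (0.3·0.2000 + 0.9·0.8000) ≈ 0.0769
After 'present': P(author N) = 0.7·0.0769 / (0.7·0.0769 + 0.1·0.9231) ≈ 0.3684
After 'present': P(author N) = 0.7·0.3684 / (0.7·0.3684 + 0.1·0.6316) ≈ 0.8033

0.8033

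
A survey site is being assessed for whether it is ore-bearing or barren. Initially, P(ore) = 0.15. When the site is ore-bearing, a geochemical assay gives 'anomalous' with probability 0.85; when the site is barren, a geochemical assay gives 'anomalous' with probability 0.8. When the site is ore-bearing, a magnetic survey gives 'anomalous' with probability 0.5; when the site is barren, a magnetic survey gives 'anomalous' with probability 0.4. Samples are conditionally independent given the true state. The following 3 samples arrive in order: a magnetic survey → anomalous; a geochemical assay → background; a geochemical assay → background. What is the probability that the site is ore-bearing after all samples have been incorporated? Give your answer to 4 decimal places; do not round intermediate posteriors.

After a magnetic survey='anomalous': P(ore) = 0.5·0.1500 / (0.5·0.1500 + 0.4·0.8500) ≈ 0.1807
After a geochemical assay='background': P(ore) = 0.15·0.1807 / (0.15·0.1807 + 0.2·0.8193) ≈ 0.1420
After a geochemical assay='background': P(ore) = 0.15·0.1420 / (0.15·0.1420 + 0.2·0.8580) ≈ 0.1104

0.1104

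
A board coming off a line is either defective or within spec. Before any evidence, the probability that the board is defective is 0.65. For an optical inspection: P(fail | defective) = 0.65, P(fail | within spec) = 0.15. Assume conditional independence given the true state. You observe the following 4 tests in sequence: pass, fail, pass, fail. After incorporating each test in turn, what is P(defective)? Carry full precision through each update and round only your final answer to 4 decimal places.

0.8553

After 'pass': P(defective) = 0.35·0.6500 / (0.35·0.6500 + 0.85·0.3500) ≈ 0.4333
After 'fail': P(defective) = 0.65·0.4333 / (0.65·0.4333 + 0.15·0.5667) ≈ 0.7682
After 'pass': P(defective) = 0.35·0.7682 / (0.35·0.7682 + 0.85·0.2318) ≈ 0.5771
After 'fail': P(defective) = 0.65·0.5771 / (0.65·0.5771 + 0.15·0.4229) ≈ 0.8553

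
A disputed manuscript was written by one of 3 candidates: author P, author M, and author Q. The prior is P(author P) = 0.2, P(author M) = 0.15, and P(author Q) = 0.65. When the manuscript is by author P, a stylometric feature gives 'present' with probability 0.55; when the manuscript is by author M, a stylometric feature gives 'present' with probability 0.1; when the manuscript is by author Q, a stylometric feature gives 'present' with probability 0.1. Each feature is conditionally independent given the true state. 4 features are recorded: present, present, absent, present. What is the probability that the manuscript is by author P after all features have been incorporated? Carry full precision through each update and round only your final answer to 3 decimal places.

0.954

Apply Bayes' rule sequentially, carrying P(author P) forward.
After 'present': normaliser = 0.55·0.2000 + 0.1·0.1500 + 0.1·0.6500; P(author P) ≈ 0.5789, P(author M) ≈ 0.0789, P(author Q) ≈ 0.3421
After 'present': normaliser = 0.55·0.5789 + 0.1·0.0789 + 0.1·0.3421; P(author P) ≈ 0.8832, P(author M) ≈ 0.0219, P(author Q) ≈ 0.0949
After 'absent': normaliser = 0.45·0.8832 + 0.9·0.0219 + 0.9·0.0949; P(author P) ≈ 0.7908, P(author M) ≈ 0.0392, P(author Q) ≈ 0.1699
After 'present': normaliser = 0.55·0.7908 + 0.1·0.0392 + 0.1·0.1699; P(author P) ≈ 0.9541, P(author M) ≈ 0.0086, P(author Q) ≈ 0.0373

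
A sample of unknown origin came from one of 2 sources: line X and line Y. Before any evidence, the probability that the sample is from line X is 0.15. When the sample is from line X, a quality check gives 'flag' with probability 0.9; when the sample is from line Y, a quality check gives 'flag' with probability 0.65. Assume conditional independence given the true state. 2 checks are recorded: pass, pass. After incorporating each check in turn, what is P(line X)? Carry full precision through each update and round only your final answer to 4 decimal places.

After 'pass': P(line X) = 0.1·0.1500 / (0.1·0.1500 + 0.35·0.8500) ≈ 0.0480
After 'pass': P(line X) = 0.1·0.0480 / (0.1·0.0480 + 0.35·0.9520) ≈ 0.0142

0.0142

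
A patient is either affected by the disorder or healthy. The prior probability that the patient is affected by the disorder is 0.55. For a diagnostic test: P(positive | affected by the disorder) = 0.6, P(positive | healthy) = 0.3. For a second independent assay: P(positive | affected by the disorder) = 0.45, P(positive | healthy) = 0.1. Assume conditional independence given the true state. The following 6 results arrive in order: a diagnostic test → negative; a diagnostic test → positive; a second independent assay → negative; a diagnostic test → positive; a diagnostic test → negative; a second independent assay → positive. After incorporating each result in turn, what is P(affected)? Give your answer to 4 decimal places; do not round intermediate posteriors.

After a diagnostic test='negative': P(affected) = 0.4·0.5500 / (0.4·0.5500 + 0.7·0.4500) ≈ 0.4112
After a diagnostic test='positive': P(affected) = 0.6·0.4112 / (0.6·0.4112 + 0.3·0.5888) ≈ 0.5828
After a second independent assay='negative': P(affected) = 0.55·0.5828 / (0.55·0.5828 + 0.9·0.4172) ≈ 0.4605
After a diagnostic test='positive': P(affected) = 0.6·0.4605 / (0.6·0.4605 + 0.3·0.5395) ≈ 0.6306
After a diagnostic test='negative': P(affected) = 0.4·0.6306 / (0.4·0.6306 + 0.7·0.3694) ≈ 0.4938
After a second independent assay='positive': P(affected) = 0.45·0.4938 / (0.45·0.4938 + 0.1·0.5062) ≈ 0.8145

0.8145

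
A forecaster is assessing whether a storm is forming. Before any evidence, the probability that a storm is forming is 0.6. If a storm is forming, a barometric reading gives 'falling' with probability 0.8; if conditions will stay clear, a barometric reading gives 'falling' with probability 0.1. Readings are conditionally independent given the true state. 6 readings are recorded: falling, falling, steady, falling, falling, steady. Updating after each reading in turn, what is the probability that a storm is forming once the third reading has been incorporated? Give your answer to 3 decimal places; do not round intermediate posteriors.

0.955

After 'falling': P(storm) = 0.8·0.6000 / (0.8·0.6000 + 0.1·0.4000) ≈ 0.9231
After 'falling': P(storm) = 0.8·0.9231 / (0.8·0.9231 + 0.1·0.0769) ≈ 0.9897
After 'steady': P(storm) = 0.2·0.9897 / (0.2·0.9897 + 0.9·0.0103) ≈ 0.9552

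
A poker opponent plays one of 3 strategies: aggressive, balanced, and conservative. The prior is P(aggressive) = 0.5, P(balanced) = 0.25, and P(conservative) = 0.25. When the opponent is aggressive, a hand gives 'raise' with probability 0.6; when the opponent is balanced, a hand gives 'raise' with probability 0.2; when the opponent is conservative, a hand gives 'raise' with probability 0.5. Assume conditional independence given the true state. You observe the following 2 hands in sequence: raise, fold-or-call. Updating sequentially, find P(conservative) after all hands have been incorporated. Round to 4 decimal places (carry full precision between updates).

After 'raise': normaliser = 0.6·0.5000 + 0.2·0.2500 + 0.5·0.2500; P(aggressive) ≈ 0.6316, P(balanced) ≈ 0.1053, P(conservative) ≈ 0.2632
After 'fold-or-call': normaliser = 0.4·0.6316 + 0.8·0.1053 + 0.5·0.2632; P(aggressive) ≈ 0.5393, P(balanced) ≈ 0.1798, P(conservative) ≈ 0.2809

0.2809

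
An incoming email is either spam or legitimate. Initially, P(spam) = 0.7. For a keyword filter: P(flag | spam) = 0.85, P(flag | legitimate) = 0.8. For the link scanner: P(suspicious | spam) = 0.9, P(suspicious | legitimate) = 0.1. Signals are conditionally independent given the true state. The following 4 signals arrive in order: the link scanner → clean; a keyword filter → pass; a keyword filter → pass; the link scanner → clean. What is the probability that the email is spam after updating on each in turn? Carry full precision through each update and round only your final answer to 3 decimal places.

Apply Bayes' rule sequentially, carrying P(spam) forward.
After the link scanner='clean': P(spam) = 0.1·0.7000 / (0.1·0.7000 + 0.9·0.3000) ≈ 0.2059
After a keyword filter='pass': P(spam) = 0.15·0.2059 / (0.15·0.2059 + 0.2·0.7941) ≈ 0.1628
After a keyword filter='pass': P(spam) = 0.15·0.1628 / (0.15·0.1628 + 0.2·0.8372) ≈ 0.1273
After the link scanner='clean': P(spam) = 0.1·0.1273 / (0.1·0.1273 + 0.9·0.8727) ≈ 0.0159

0.016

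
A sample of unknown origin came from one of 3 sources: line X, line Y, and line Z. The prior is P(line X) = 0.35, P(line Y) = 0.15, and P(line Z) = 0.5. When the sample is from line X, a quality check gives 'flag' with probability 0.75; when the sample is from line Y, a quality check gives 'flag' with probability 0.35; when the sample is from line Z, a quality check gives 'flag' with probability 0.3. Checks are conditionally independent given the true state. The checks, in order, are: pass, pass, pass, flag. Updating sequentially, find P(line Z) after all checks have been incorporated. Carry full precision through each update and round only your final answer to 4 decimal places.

After 'pass': normaliser = 0.25·0.3500 + 0.65·0.1500 + 0.7·0.5000; P(line X) ≈ 0.1636, P(line Y) ≈ 0.1822, P(line Z) ≈ 0.6542
After 'pass': normaliser = 0.25·0.1636 + 0.65·0.1822 + 0.7·0.6542; P(line X) ≈ 0.0662, P(line Y) ≈ 0.1919, P(line Z) ≈ 0.7419
After 'pass': normaliser = 0.25·0.0662 + 0.65·0.1919 + 0.7·0.7419; P(line X) ≈ 0.0251, P(line Y) ≈ 0.1888, P(line Z) ≈ 0.7861
After 'flag': normaliser = 0.75·0.0251 + 0.35·0.1888 + 0.3·0.7861; P(line X) ≈ 0.0586, P(line Y) ≈ 0.2061, P(line Z) ≈ 0.7353

0.7353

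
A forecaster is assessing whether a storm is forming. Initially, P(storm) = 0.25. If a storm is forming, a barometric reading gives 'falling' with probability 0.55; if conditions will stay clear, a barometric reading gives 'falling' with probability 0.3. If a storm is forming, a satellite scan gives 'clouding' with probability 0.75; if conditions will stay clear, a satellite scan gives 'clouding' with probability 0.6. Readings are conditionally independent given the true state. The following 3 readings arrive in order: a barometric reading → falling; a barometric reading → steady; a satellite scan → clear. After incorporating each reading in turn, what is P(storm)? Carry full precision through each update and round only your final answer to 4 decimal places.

After a barometric reading='falling': P(storm) = 0.55·0.2500 / (0.55·0.2500 + 0.3·0.7500) ≈ 0.3793
After a barometric reading='steady': P(storm) = 0.45·0.3793 / (0.45·0.3793 + 0.7·0.6207) ≈ 0.2821
After a satellite scan='clear': P(storm) = 0.25·0.2821 / (0.25·0.2821 + 0.4·0.7179) ≈ 0.1971

0.1971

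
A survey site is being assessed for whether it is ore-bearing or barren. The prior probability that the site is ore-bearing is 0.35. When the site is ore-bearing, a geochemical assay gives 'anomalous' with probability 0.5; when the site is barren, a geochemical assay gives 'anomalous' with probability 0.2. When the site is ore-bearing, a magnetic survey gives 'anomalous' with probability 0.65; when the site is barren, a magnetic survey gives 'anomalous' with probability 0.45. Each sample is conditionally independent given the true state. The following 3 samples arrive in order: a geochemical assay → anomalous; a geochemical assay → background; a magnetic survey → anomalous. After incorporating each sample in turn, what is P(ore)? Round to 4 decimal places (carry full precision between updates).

After a geochemical assay='anomalous': P(ore) = 0.5·0.3500 / (0.5·0.3500 + 0.2·0.6500) ≈ 0.5738
After a geochemical assay='background': P(ore) = 0.5·0.5738 / (0.5·0.5738 + 0.8·0.4262) ≈ 0.4569
After a magnetic survey='anomalous': P(ore) = 0.65·0.4569 / (0.65·0.4569 + 0.45·0.5431) ≈ 0.5486

0.5486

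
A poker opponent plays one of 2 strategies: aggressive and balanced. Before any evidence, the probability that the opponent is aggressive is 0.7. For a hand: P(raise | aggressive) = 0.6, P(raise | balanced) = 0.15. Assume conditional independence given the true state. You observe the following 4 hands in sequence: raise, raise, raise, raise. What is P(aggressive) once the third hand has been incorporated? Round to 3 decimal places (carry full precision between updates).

Each posterior becomes the prior for the next update.
After 'raise': P(aggressive) = 0.6·0.7000 / (0.6·0.7000 + 0.15·0.3000) ≈ 0.9032
After 'raise': P(aggressive) = 0.6·0.9032 / (0.6·0.9032 + 0.15·0.0968) ≈ 0.9739
After 'raise': P(aggressive) = 0.6·0.9739 / (0.6·0.9739 + 0.15·0.0261) ≈ 0.9933

0.993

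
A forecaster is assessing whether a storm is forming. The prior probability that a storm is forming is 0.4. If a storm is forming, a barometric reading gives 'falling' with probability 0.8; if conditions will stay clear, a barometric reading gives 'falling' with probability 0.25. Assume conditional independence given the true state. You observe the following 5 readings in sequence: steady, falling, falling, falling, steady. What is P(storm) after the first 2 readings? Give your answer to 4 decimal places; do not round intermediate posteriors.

0.3626

After 'steady': P(storm) = 0.2·0.4000 / (0.2·0.4000 + 0.75·0.6000) ≈ 0.1509
After 'falling': P(storm) = 0.8·0.1509 / (0.8·0.1509 + 0.25·0.8491) ≈ 0.3626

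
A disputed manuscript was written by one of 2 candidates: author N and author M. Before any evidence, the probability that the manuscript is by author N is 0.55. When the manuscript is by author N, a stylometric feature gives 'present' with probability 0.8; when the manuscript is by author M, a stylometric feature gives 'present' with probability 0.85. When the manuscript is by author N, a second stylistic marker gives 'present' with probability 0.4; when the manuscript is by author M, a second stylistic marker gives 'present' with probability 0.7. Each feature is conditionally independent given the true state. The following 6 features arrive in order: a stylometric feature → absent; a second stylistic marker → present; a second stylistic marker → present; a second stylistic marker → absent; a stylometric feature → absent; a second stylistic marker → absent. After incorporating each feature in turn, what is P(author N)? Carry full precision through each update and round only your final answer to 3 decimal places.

Apply Bayes' rule sequentially, carrying P(author N) forward.
After a stylometric feature='absent': P(author N) = 0.2·0.5500 / (0.2·0.5500 + 0.15·0.4500) ≈ 0.6197
After a second stylistic marker='present': P(author N) = 0.4·0.6197 / (0.4·0.6197 + 0.7·0.3803) ≈ 0.4822
After a second stylistic marker='present': P(author N) = 0.4·0.4822 / (0.4·0.4822 + 0.7·0.5178) ≈ 0.3473
After a second stylistic marker='absent': P(author N) = 0.6·0.3473 / (0.6·0.3473 + 0.3·0.6527) ≈ 0.5156
After a stylometric feature='absent': P(author N) = 0.2·0.5156 / (0.2·0.5156 + 0.15·0.4844) ≈ 0.5866
After a second stylistic marker='absent': P(author N) = 0.6·0.5866 / (0.6·0.5866 + 0.3·0.4134) ≈ 0.7394

0.739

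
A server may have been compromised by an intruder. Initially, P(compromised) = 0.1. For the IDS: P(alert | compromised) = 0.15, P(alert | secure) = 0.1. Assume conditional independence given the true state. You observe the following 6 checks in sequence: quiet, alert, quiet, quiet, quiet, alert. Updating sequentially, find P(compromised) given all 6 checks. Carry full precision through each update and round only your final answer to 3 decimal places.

0.166

After 'quiet': P(compromised) = 0.85·0.1000 / (0.85·0.1000 + 0.9·0.9000) ≈ 0.0950
After 'alert': P(compromised) = 0.15·0.0950 / (0.15·0.0950 + 0.1·0.9050) ≈ 0.1360
After 'quiet': P(compromised) = 0.85·0.1360 / (0.85·0.1360 + 0.9·0.8640) ≈ 0.1294
After 'quiet': P(compromised) = 0.85·0.1294 / (0.85·0.1294 + 0.9·0.8706) ≈ 0.1231
After 'quiet': P(compromised) = 0.85·0.1231 / (0.85·0.1231 + 0.9·0.8769) ≈ 0.1171
After 'alert': P(compromised) = 0.15·0.1171 / (0.15·0.1171 + 0.1·0.8829) ≈ 0.1659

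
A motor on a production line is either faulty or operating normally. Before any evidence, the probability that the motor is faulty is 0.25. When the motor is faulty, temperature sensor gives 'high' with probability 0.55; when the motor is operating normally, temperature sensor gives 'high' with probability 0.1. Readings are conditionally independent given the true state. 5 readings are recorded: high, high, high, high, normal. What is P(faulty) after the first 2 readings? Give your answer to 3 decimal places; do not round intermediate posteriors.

Apply Bayes' rule sequentially, carrying P(faulty) forward.
After 'high': P(faulty) = 0.55·0.2500 / (0.55·0.2500 + 0.1·0.7500) ≈ 0.6471
After 'high': P(faulty) = 0.55·0.6471 / (0.55·0.6471 + 0.1·0.3529) ≈ 0.9098

0.910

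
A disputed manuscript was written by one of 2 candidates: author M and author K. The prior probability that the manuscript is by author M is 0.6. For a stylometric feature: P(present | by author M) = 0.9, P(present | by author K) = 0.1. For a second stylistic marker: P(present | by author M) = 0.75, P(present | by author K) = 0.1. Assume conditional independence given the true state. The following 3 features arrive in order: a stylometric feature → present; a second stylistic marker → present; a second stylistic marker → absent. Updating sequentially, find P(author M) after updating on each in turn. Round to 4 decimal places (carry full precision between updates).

0.9657

Apply Bayes' rule sequentially, carrying P(author M) forward.
After a stylometric feature='present': P(author M) = 0.9·0.6000 / (0.9·0.6000 + 0.1·0.4000) ≈ 0.9310
After a second stylistic marker='present': P(author M) = 0.75·0.9310 / (0.75·0.9310 + 0.1·0.0690) ≈ 0.9902
After a second stylistic marker='absent': P(author M) = 0.25·0.9902 / (0.25·0.9902 + 0.9·0.0098) ≈ 0.9657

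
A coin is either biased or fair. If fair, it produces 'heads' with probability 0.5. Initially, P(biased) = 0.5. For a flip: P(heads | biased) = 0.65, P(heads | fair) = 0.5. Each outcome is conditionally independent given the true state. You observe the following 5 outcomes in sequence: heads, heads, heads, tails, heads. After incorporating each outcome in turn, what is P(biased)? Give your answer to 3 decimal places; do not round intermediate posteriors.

After 'heads': P(biased) = 0.65·0.5000 / (0.65·0.5000 + 0.5·0.5000) ≈ 0.5652
After 'heads': P(biased) = 0.65·0.5652 / (0.65·0.5652 + 0.5·0.4348) ≈ 0.6283
After 'heads': P(biased) = 0.65·0.6283 / (0.65·0.6283 + 0.5·0.3717) ≈ 0.6872
After 'tails': P(biased) = 0.35·0.6872 / (0.35·0.6872 + 0.5·0.3128) ≈ 0.6060
After 'heads': P(biased) = 0.65·0.6060 / (0.65·0.6060 + 0.5·0.3940) ≈ 0.6666

0.667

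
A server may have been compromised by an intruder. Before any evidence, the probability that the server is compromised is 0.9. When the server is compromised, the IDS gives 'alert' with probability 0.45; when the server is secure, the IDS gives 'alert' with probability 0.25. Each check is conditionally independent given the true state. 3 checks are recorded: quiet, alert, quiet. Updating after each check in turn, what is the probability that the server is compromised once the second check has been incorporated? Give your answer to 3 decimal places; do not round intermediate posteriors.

0.922

After 'quiet': P(compromised) = 0.55·0.9000 / (0.55·0.9000 + 0.75·0.1000) ≈ 0.8684
After 'alert': P(compromised) = 0.45·0.8684 / (0.45·0.8684 + 0.25·0.1316) ≈ 0.9224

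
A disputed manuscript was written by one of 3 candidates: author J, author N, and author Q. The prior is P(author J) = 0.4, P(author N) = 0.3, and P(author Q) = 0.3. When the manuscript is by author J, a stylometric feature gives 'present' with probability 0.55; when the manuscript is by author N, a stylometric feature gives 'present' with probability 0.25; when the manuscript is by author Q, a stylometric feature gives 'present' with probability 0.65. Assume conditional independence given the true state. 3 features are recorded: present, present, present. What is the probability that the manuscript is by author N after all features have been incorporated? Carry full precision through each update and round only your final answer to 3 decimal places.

Each posterior becomes the prior for the next update.
After 'present': normaliser = 0.55·0.4000 + 0.25·0.3000 + 0.65·0.3000; P(author J) ≈ 0.4490, P(author N) ≈ 0.1531, P(author Q) ≈ 0.3980
After 'present': normaliser = 0.55·0.4490 + 0.25·0.1531 + 0.65·0.3980; P(author J) ≈ 0.4540, P(author N) ≈ 0.0704, P(author Q) ≈ 0.4756
After 'present': normaliser = 0.55·0.4540 + 0.25·0.0704 + 0.65·0.4756; P(author J) ≈ 0.4332, P(author N) ≈ 0.0305, P(author Q) ≈ 0.5363

0.031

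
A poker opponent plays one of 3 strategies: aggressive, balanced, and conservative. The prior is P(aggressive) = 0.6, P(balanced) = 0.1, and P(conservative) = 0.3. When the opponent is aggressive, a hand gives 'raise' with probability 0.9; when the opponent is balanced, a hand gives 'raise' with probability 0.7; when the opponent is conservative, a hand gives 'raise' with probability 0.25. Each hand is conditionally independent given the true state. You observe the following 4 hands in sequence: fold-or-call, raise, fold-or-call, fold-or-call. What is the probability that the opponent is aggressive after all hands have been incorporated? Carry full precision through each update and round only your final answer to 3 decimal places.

0.016

After 'fold-or-call': normaliser = 0.1·0.6000 + 0.3·0.1000 + 0.75·0.3000; P(aggressive) ≈ 0.1905, P(balanced) ≈ 0.0952, P(conservative) ≈ 0.7143
After 'raise': normaliser = 0.9·0.1905 + 0.7·0.0952 + 0.25·0.7143; P(aggressive) ≈ 0.4114, P(balanced) ≈ 0.1600, P(conservative) ≈ 0.4286
After 'fold-or-call': normaliser = 0.1·0.4114 + 0.3·0.1600 + 0.75·0.4286; P(aggressive) ≈ 0.1002, P(balanced) ≈ 0.1169, P(conservative) ≈ 0.7829
After 'fold-or-call': normaliser = 0.1·0.1002 + 0.3·0.1169 + 0.75·0.7829; P(aggressive) ≈ 0.0158, P(balanced) ≈ 0.0555, P(conservative) ≈ 0.9287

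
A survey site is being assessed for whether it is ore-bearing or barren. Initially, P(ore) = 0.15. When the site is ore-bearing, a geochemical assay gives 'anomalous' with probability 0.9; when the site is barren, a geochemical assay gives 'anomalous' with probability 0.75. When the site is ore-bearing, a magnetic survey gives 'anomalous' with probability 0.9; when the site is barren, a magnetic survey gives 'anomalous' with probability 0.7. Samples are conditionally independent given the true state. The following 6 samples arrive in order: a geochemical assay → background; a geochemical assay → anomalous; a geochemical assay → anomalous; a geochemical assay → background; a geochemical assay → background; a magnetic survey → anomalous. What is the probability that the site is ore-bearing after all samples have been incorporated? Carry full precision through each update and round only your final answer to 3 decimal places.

0.020

After a geochemical assay='background': P(ore) = 0.1·0.1500 / (0.1·0.1500 + 0.25·0.8500) ≈ 0.0659
After a geochemical assay='anomalous': P(ore) = 0.9·0.0659 / (0.9·0.0659 + 0.75·0.9341) ≈ 0.0781
After a geochemical assay='anomalous': P(ore) = 0.9·0.0781 / (0.9·0.0781 + 0.75·0.9219) ≈ 0.0923
After a geochemical assay='background': P(ore) = 0.1·0.0923 / (0.1·0.0923 + 0.25·0.9077) ≈ 0.0391
After a geochemical assay='background': P(ore) = 0.1·0.0391 / (0.1·0.0391 + 0.25·0.9609) ≈ 0.0160
After a magnetic survey='anomalous': P(ore) = 0.9·0.0160 / (0.9·0.0160 + 0.7·0.9840) ≈ 0.0205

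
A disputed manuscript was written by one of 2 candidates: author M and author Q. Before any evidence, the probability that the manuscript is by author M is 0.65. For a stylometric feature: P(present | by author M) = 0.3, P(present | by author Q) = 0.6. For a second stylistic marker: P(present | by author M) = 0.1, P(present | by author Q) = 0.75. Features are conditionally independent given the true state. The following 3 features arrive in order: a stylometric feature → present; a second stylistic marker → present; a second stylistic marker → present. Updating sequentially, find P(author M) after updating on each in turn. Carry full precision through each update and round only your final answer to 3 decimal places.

After a stylometric feature='present': P(author M) = 0.3·0.6500 / (0.3·0.6500 + 0.6·0.3500) ≈ 0.4815
After a second stylistic marker='present': P(author M) = 0.1·0.4815 / (0.1·0.4815 + 0.75·0.5185) ≈ 0.1102
After a second stylistic marker='present': P(author M) = 0.1·0.1102 / (0.1·0.1102 + 0.75·0.8898) ≈ 0.0162

0.016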